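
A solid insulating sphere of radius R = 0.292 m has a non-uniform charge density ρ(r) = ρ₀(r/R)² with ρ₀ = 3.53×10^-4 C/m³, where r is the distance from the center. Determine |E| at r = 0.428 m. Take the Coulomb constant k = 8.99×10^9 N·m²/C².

|E| = 1.08e6 N/C

By spherical symmetry E is radial; choose a Gaussian sphere of radius r = 0.428 m (r > R, all charge enclosed).
Q_enc = 4π ∫₀^R ρ₀(r'/R)^2 r'² dr' = 4πρ₀R³/5 = 2.209e-5 C.
Since E is radial and uniform over the Gaussian sphere, Φ = E·4πr² = Q_enc/ε₀.
E = k|Q_enc|/r² = (8.99×10^9)(2.209e-5)/(0.428)² = 1.08×10^6 N/C.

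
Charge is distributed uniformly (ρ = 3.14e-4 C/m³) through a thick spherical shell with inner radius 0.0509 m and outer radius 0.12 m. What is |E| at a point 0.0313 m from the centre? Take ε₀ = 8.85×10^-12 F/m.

Use a concentric Gaussian sphere at r = 0.0313 m (r < 0.0509 m, inside the empty cavity).
Q_enc = 0 (all charge lies at larger r); Gauss's law gives E = 0.

E = 0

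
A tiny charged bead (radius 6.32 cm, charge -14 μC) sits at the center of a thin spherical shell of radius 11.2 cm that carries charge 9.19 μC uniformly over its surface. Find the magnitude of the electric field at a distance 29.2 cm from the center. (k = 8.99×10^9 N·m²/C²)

E ≈ 5.07×10^5 V/m

By spherical symmetry E is radial; choose a Gaussian sphere of radius r = 29.2 cm (r > 11.2 cm, enclosing both).
Q_enc = (-14 μC) + (9.19 μC) = -4.81×10^-6 C.
Gauss's law: E·4πr² = Q_enc/ε₀.
E = k|Q_enc|/r² = (8.99×10^9)(4.81×10^-6)/(0.292)² = 5.07×10^5 N/C.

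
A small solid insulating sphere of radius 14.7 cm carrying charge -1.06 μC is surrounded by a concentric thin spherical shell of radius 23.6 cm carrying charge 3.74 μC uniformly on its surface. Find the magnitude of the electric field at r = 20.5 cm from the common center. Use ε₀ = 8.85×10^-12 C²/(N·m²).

By spherical symmetry E is radial; choose a Gaussian sphere of radius r = 20.5 cm (between the bodies, 14.7 cm < r < 23.6 cm).
Only the inner charge is enclosed; the outer shell contributes nothing inside itself. Q_enc = -1.06 μC = -1.06e-6 C.
Gauss's law: E·4πr² = Q_enc/ε₀.
E = |Q_enc|/(4πε₀r²) = (1.06×10^-6)/(4π·8.85×10^-12·(0.205)²) = 2.27×10^5 N/C.

|E| ≈ 2.27e5 N/C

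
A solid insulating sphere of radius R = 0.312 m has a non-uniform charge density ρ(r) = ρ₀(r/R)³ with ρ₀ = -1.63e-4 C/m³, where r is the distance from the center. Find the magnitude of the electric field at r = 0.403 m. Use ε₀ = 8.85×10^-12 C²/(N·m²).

Symmetry ⇒ E = E(r) r̂. Gaussian sphere of radius r = 0.403 m (r > R, all charge enclosed).
Q_enc = 4π ∫₀^R ρ₀(r'/R)^3 r'² dr' = 4πρ₀R³/6 = -1.037e-5 C.
Since E is radial and uniform over the Gaussian sphere, Φ = E·4πr² = Q_enc/ε₀.
E = |Q_enc|/(4πε₀r²) = (1.037e-5)/(4π·8.85×10^-12·(0.403)²) = 5.74×10^5 N/C.

E = 5.74×10^5 V/m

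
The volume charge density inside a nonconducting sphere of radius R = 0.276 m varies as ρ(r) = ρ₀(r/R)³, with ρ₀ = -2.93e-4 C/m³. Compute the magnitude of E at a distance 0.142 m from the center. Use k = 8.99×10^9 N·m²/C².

By spherical symmetry E is radial; choose a Gaussian sphere of radius r = 0.142 m (r < R).
Integrate the density: Q_enc = 4π ∫₀^r ρ₀(r'/R)^3 r'² dr' = 4πρ₀ r^6/(6·R³) = -2.393×10^-7 C.
Since E is radial and uniform over the Gaussian sphere, Φ = E·4πr² = Q_enc/ε₀.
E = k|Q_enc|/r² = (8.99×10^9)(2.393×10^-7)/(0.142)² = 1.07e5 N/C.

E = 1.07×10^5 N/C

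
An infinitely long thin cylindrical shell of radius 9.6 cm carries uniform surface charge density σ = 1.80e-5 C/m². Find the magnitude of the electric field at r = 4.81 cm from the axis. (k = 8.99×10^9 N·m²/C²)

E = 0

Take a coaxial cylindrical Gaussian surface of radius r = 4.81 cm and length L (r < 9.6 cm, inside the shell).
No charge is enclosed, so Gauss's law gives E·2πrL = 0 ⇒ E = 0.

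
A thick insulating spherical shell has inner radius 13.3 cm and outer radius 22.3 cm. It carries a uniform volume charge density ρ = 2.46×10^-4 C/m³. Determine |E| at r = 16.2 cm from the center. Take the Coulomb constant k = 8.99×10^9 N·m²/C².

6.70e5 N/C

Take a concentric spherical Gaussian surface of radius r = 16.2 cm (within the shell material, 13.3 cm < r < 22.3 cm).
Enclosed charge is the volume from a to r: Q_enc = (4π/3)ρ(r³ − a³) = 1.957e-6 C.
Since E is radial and uniform over the Gaussian sphere, Φ = E·4πr² = Q_enc/ε₀.
E = k|Q_enc|/r² = (8.99×10^9)(1.957×10^-6)/(0.162)² = 6.70e5 N/C.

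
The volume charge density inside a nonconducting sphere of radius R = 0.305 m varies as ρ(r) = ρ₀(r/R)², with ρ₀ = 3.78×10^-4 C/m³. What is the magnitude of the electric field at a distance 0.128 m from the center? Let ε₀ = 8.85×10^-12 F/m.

1.93×10^5 N/C

Use a concentric Gaussian sphere at r = 0.128 m (r < R).
Q_enc = ∫₀^r ρ(r')·4πr'² dr' = (4πρ₀/R²) ∫₀^r r'^4 dr' = 4πρ₀ r^5/(5·R²) = 3.509e-7 C.
Since E is radial and uniform over the Gaussian sphere, Φ = E·4πr² = Q_enc/ε₀.
E = |Q_enc|/(4πε₀r²) = (3.509×10^-7)/(4π·8.85×10^-12·(0.128)²) = 1.93e5 N/C.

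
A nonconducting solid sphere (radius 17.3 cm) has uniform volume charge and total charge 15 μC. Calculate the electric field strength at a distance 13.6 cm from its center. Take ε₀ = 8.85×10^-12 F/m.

E ≈ 3.54×10^6 V/m

Take a concentric spherical Gaussian surface of radius r = 13.6 cm (r < R).
Only the charge within r is enclosed: Q_enc = Q·(r/R)³ = (15 μC)·(13.6 cm/17.3 cm)³ = 7.287×10^-6 C.
Since E is radial and uniform over the Gaussian sphere, Φ = E·4πr² = Q_enc/ε₀.
E = |Q_enc|/(4πε₀r²) = (7.287e-6)/(4π·8.85×10^-12·(0.136)²) = 3.54×10^6 N/C.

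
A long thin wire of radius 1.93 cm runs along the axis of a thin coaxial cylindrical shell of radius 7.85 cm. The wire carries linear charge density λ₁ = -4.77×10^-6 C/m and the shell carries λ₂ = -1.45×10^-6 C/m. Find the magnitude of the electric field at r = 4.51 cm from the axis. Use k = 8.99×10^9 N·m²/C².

E = 1.90×10^6 N/C

Take a coaxial cylindrical Gaussian surface of radius r = 4.51 cm and length L (between the conductors, 1.93 cm < r < 7.85 cm).
Only the inner wire is enclosed; the outer shell contributes nothing inside itself. λ_enc = λ₁ = -4.77e-6 C/m.
Since E is radial and uniform over the curved surface, Φ = E·2πrL = Q_enc/ε₀ = λ_enc L/ε₀.
E = 2k|λ_enc|/r = 2(8.99×10^9)(4.77×10^-6)/(0.0451) = 1.90×10^6 N/C.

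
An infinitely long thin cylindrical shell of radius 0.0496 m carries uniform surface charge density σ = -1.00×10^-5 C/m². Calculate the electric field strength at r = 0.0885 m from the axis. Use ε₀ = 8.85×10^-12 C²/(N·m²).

Choose a coaxial cylinder of radius r = 0.0885 m (arbitrary length L) as the Gaussian surface (r > 0.0496 m).
The whole shell is enclosed: λ_enc = σ·2πR = (-1.00×10^-5)·2π·(0.0496) = -3.116e-6 C/m.
Since E is radial and uniform over the curved surface, Φ = E·2πrL = Q_enc/ε₀ = λ_enc L/ε₀.
E = |λ_enc|/(2πε₀r) = (3.116e-6)/(2π·8.85×10^-12·0.0885) = 6.33×10^5 N/C.

6.33e5 N/C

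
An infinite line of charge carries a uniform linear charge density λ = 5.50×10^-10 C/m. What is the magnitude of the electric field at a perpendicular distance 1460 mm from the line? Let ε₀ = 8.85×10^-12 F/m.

Take a coaxial cylindrical Gaussian surface of radius r = 1460 mm and length L.
Q_enc = λL, so λ_enc = 5.50×10^-10 C/m.
Since E is radial and uniform over the curved surface, Φ = E·2πrL = Q_enc/ε₀ = λ_enc L/ε₀.
E = |λ_enc|/(2πε₀r) = (5.50×10^-10)/(2π·8.85×10^-12·1.46) = 6.77 N/C.

E ≈ 6.77 N/C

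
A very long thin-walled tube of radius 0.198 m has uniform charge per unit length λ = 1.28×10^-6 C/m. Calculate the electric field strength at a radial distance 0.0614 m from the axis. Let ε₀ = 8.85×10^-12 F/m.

E = 0 (no enclosed charge)

By cylindrical symmetry E is radial; use a coaxial Gaussian cylinder of radius 0.0614 m and length L (r < 0.198 m, inside the shell).
No charge is enclosed, so Gauss's law gives E·2πrL = 0 ⇒ E = 0.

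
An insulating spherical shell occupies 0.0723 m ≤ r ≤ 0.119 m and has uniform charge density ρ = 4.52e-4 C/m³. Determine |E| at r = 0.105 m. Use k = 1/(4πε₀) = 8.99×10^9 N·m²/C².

|E| ≈ 1.20×10^6 N/C

Use a concentric Gaussian sphere at r = 0.105 m (within the shell material, 0.0723 m < r < 0.119 m).
Enclosed charge is the volume from a to r: Q_enc = (4π/3)ρ(r³ − a³) = 1.476e-6 C.
By Gauss's law, ∮E·dA = E·4πr² = Q_enc/ε₀.
E = k|Q_enc|/r² = (8.99×10^9)(1.476×10^-6)/(0.105)² = 1.20×10^6 N/C.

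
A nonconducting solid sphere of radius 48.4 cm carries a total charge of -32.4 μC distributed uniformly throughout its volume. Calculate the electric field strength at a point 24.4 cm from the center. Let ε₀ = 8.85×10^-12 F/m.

Use a concentric Gaussian sphere at r = 24.4 cm (r < R).
Only the charge within r is enclosed: Q_enc = Q·(r/R)³ = (-32.4 μC)·(24.4 cm/48.4 cm)³ = -4.151e-6 C.
Applying ∮E·dA = Q_enc/ε₀ with Φ = E(4πr²):
E = |Q_enc|/(4πε₀r²) = (4.151×10^-6)/(4π·8.85×10^-12·(0.244)²) = 6.27e5 N/C.

6.27e5 N/C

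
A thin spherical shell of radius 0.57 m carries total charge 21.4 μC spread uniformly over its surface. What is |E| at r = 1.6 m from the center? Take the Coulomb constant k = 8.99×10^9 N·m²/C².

E = 7.52×10^4 N/C

Symmetry ⇒ E = E(r) r̂. Gaussian sphere of radius r = 1.6 m (r > 0.57 m).
The entire shell is enclosed: Q_enc = 2.14e-5 C.
Applying ∮E·dA = Q_enc/ε₀ with Φ = E(4πr²):
E = k|Q_enc|/r² = (8.99×10^9)(2.14×10^-5)/(1.6)² = 7.52×10^4 N/C.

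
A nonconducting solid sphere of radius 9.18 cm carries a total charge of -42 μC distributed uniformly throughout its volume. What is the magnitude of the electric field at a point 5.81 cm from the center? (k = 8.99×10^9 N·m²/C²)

E ≈ 2.84e7 N/C

Symmetry ⇒ E = E(r) r̂. Gaussian sphere of radius r = 5.81 cm (r < R).
For a uniform sphere the enclosed fraction is (r/R)³, so Q_enc = (-42 μC)(0.0581/0.0918)³ = -1.065×10^-5 C.
Gauss's law: E·4πr² = Q_enc/ε₀.
E = k|Q_enc|/r² = (8.99×10^9)(1.065×10^-5)/(0.0581)² = 2.84×10^7 N/C.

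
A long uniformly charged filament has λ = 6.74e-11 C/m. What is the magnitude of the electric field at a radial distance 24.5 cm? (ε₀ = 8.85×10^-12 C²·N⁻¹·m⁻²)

|E| = 4.95 N/C

Choose a coaxial cylinder of radius r = 24.5 cm (arbitrary length L) as the Gaussian surface.
Q_enc = λL, so λ_enc = 6.74e-11 C/m.
Gauss's law: E·2πrL = λ_enc L/ε₀.
E = |λ_enc|/(2πε₀r) = (6.74×10^-11)/(2π·8.85×10^-12·0.245) = 4.95 N/C.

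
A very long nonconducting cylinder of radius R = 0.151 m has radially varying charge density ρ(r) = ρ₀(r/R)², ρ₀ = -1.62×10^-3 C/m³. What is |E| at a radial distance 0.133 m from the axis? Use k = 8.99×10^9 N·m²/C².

|E| ≈ 4.72×10^6 V/m

By cylindrical symmetry E is radial; use a coaxial Gaussian cylinder of radius 0.133 m and length L (r < R).
Integrating ρ over the cross-section to radius r: λ_enc = (2πρ₀/R²) ∫₀^r r'^3 dr' = 2πρ₀ r^4/(4·R²) = -3.492×10^-5 C/m.
Gauss's law: E·2πrL = λ_enc L/ε₀.
E = 2k|λ_enc|/r = 2(8.99×10^9)(3.492×10^-5)/(0.133) = 4.72×10^6 N/C.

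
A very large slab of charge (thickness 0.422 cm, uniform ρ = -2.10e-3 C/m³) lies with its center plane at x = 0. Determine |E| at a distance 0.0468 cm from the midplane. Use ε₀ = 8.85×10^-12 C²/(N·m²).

|E| ≈ 1.11e5 V/m

By symmetry E is perpendicular to the slab. A Gaussian pillbox from −0.0468 cm to +0.0468 cm (face area A) lies entirely within the slab.
Q_enc = ρ·(2x)·A and flux = 2EA, so 2EA = 2ρxA/ε₀ ⇒ E = |ρ|x/ε₀.
E = (2.10×10^-3)(0.000468)/(8.85×10^-12) = 1.11×10^5 N/C.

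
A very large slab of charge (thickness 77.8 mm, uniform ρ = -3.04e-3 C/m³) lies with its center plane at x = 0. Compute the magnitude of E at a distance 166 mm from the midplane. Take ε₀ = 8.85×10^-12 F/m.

E = 1.34×10^7 N/C

The point |x| = 166 mm lies outside the slab (half-thickness 0.0389 m). A symmetric pillbox spanning the full slab encloses Q_enc = ρ·d·A.
Flux = 2EA ⇒ E = |ρ|d/(2ε₀), independent of distance outside.
E = (3.04×10^-3)(0.0778)/(2·8.85×10^-12) = 1.34×10^7 N/C.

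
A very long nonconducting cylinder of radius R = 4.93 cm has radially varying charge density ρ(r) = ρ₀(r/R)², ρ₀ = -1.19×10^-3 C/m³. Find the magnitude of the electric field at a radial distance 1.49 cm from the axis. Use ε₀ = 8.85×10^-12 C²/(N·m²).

Take a coaxial cylindrical Gaussian surface of radius r = 1.49 cm and length L (r < R).
Integrating ρ over the cross-section to radius r: λ_enc = (2πρ₀/R²) ∫₀^r r'^3 dr' = 2πρ₀ r^4/(4·R²) = -3.791×10^-8 C/m.
By Gauss's law (flux through the curved wall only), E·2πrL = λ_enc L/ε₀.
E = |λ_enc|/(2πε₀r) = (3.791×10^-8)/(2π·8.85×10^-12·0.0149) = 4.58×10^4 N/C.

E ≈ 4.58×10^4 V/m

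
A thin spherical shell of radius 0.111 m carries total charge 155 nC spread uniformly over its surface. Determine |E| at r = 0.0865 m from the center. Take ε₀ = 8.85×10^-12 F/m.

By spherical symmetry E is radial; choose a Gaussian sphere of radius r = 0.0865 m (inside the shell, r < 0.111 m).
No charge lies within this surface, so Q_enc = 0 and Gauss's law gives E·4πr² = 0 ⇒ E = 0.

|E| = 0 N/C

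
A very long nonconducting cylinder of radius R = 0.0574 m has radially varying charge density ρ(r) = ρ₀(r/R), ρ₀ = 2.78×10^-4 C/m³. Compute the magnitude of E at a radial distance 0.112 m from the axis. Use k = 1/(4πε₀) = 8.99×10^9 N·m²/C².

Choose a coaxial cylinder of radius r = 0.112 m (arbitrary length L) as the Gaussian surface (r > R, full charge per length enclosed).
λ_enc = 2π ∫₀^R ρ₀(r'/R)^1 r' dr' = 2πρ₀R²/3 = 1.918×10^-6 C/m.
Applying ∮E·dA = Q_enc/ε₀ with the end caps contributing no flux:
E = 2k|λ_enc|/r = 2(8.99×10^9)(1.918×10^-6)/(0.112) = 3.08×10^5 N/C.

E ≈ 3.08×10^5 N/C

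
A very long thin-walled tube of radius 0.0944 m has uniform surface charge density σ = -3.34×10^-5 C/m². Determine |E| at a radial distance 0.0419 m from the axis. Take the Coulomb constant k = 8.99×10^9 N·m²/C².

Coaxial Gaussian cylinder, radius r = 0.0419 m, length L (r < 0.0944 m, inside the shell).
All the surface charge lies outside this cylinder: Q_enc = 0, hence E = 0.

E = 0 (no enclosed charge)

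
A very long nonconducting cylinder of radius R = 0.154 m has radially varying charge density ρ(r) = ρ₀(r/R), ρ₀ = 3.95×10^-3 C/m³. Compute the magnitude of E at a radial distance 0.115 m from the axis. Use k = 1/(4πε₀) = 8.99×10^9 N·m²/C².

By cylindrical symmetry E is radial; use a coaxial Gaussian cylinder of radius 0.115 m and length L (r < R).
λ_enc = ∫₀^r ρ(r')·2πr' dr' = (2πρ₀/R)·r^3/3 = 8.17×10^-5 C/m.
By Gauss's law (flux through the curved wall only), E·2πrL = λ_enc L/ε₀.
E = 2k|λ_enc|/r = 2(8.99×10^9)(8.17e-5)/(0.115) = 1.28×10^7 N/C.

E = 1.28e7 N/C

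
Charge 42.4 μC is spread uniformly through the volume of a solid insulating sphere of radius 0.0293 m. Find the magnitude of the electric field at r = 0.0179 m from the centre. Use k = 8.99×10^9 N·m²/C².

Take a concentric spherical Gaussian surface of radius r = 0.0179 m (r < R).
For a uniform sphere the enclosed fraction is (r/R)³, so Q_enc = (42.4 μC)(0.0179/0.0293)³ = 9.668e-6 C.
Since E is radial and uniform over the Gaussian sphere, Φ = E·4πr² = Q_enc/ε₀.
E = k|Q_enc|/r² = (8.99×10^9)(9.668×10^-6)/(0.0179)² = 2.71×10^8 N/C.

2.71×10^8 V/m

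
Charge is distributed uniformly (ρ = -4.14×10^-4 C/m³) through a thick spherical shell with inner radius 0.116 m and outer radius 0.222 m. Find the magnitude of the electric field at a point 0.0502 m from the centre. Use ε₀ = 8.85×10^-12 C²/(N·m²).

Use a concentric Gaussian sphere at r = 0.0502 m (r < 0.116 m, inside the empty cavity).
No charge is enclosed, so by Gauss's law E·4πr² = 0 ⇒ E = 0.

E = 0 (no enclosed charge)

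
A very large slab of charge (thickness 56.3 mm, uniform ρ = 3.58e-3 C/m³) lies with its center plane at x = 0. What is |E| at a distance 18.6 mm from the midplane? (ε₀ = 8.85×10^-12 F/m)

By symmetry E is perpendicular to the slab. A Gaussian pillbox from −18.6 mm to +18.6 mm (face area A) lies entirely within the slab.
Q_enc = ρ·(2x)·A and flux = 2EA, so 2EA = 2ρxA/ε₀ ⇒ E = |ρ|x/ε₀.
E = (3.58×10^-3)(0.0186)/(8.85×10^-12) = 7.52e6 N/C.

|E| ≈ 7.52×10^6 N/C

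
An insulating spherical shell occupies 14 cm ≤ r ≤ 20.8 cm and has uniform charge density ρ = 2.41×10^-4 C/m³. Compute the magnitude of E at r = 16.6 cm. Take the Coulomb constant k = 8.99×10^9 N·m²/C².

Use a concentric Gaussian sphere at r = 16.6 cm (within the shell material, 14 cm < r < 20.8 cm).
Only the shell between 14 cm and r is enclosed: Q_enc = ρ·(4π/3)(r³ − a³) = (2.41×10^-4)·(4π/3)·((0.166)³ − (0.14)³) = 1.848×10^-6 C.
Since E is radial and uniform over the Gaussian sphere, Φ = E·4πr² = Q_enc/ε₀.
E = k|Q_enc|/r² = (8.99×10^9)(1.848e-6)/(0.166)² = 6.03e5 N/C.

E ≈ 6.03×10^5 N/C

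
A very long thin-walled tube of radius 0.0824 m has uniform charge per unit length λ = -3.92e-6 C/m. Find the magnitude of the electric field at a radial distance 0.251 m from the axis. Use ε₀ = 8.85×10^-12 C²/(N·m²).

|E| ≈ 2.81×10^5 N/C

Choose a coaxial cylinder of radius r = 0.251 m (arbitrary length L) as the Gaussian surface (r > 0.0824 m).
The full line charge is enclosed: λ_enc = -3.92×10^-6 C/m.
Gauss's law: E·2πrL = λ_enc L/ε₀.
E = |λ_enc|/(2πε₀r) = (3.92e-6)/(2π·8.85×10^-12·0.251) = 2.81×10^5 N/C.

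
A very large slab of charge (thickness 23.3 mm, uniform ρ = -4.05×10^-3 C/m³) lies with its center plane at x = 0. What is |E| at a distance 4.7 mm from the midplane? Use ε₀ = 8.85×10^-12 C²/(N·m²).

By symmetry E is perpendicular to the slab. A Gaussian pillbox from −4.7 mm to +4.7 mm (face area A) lies entirely within the slab.
Q_enc = ρ·(2x)·A and flux = 2EA, so 2EA = 2ρxA/ε₀ ⇒ E = |ρ|x/ε₀.
E = (4.05×10^-3)(0.0047)/(8.85×10^-12) = 2.15×10^6 N/C.

|E| ≈ 2.15×10^6 N/C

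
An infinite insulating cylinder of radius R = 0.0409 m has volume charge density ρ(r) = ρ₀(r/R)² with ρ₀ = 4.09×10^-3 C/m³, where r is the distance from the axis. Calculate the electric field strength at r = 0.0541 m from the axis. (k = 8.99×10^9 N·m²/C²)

By cylindrical symmetry E is radial; use a coaxial Gaussian cylinder of radius 0.0541 m and length L (r > R, full charge per length enclosed).
λ_enc = 2π ∫₀^R ρ₀(r'/R)^2 r' dr' = 2πρ₀R²/4 = 1.075×10^-5 C/m.
By Gauss's law (flux through the curved wall only), E·2πrL = λ_enc L/ε₀.
E = 2k|λ_enc|/r = 2(8.99×10^9)(1.075×10^-5)/(0.0541) = 3.57×10^6 N/C.

|E| ≈ 3.57e6 V/m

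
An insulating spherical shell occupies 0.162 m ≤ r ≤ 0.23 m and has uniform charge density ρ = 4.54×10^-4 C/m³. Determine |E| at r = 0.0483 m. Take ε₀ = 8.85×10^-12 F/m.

|E| = 0 N/C

Use a concentric Gaussian sphere at r = 0.0483 m (r < 0.162 m, inside the empty cavity).
Q_enc = 0 (all charge lies at larger r); Gauss's law gives E = 0.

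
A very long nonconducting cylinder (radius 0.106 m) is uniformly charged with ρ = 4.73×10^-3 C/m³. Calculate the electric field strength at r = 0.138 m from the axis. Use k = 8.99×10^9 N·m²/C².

|E| = 2.18×10^7 N/C

Coaxial Gaussian cylinder, radius r = 0.138 m, length L (r > 0.106 m, full cross-section enclosed).
λ_enc = ρ·πR² = (4.73×10^-3)π(0.106)² = 1.67e-4 C/m.
Since E is radial and uniform over the curved surface, Φ = E·2πrL = Q_enc/ε₀ = λ_enc L/ε₀.
E = 2k|λ_enc|/r = 2(8.99×10^9)(1.67e-4)/(0.138) = 2.18×10^7 N/C.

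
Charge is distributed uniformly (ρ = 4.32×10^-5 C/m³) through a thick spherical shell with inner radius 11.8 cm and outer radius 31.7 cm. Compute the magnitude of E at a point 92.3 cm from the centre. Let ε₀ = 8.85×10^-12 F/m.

Take a concentric spherical Gaussian surface of radius r = 92.3 cm (r > 31.7 cm, enclosing the whole shell).
Q_enc = ρ·(4π/3)(b³ − a³) = (4.32e-5)·(4π/3)·((0.317)³ − (0.118)³) = 5.467×10^-6 C.
Gauss's law: E·4πr² = Q_enc/ε₀.
E = |Q_enc|/(4πε₀r²) = (5.467e-6)/(4π·8.85×10^-12·(0.923)²) = 5.77×10^4 N/C.

|E| ≈ 5.77e4 N/C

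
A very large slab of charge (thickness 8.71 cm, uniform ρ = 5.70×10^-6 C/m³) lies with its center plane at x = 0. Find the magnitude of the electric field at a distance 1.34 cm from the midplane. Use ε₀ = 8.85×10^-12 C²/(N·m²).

E = 8.63×10^3 V/m

By symmetry E is perpendicular to the slab. A Gaussian pillbox from −1.34 cm to +1.34 cm (face area A) lies entirely within the slab.
Q_enc = ρ·(2x)·A and flux = 2EA, so 2EA = 2ρxA/ε₀ ⇒ E = |ρ|x/ε₀.
E = (5.70×10^-6)(0.0134)/(8.85×10^-12) = 8.63×10^3 N/C.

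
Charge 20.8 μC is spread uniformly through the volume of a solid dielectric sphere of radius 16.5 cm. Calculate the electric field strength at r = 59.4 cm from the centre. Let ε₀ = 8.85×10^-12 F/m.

|E| ≈ 5.30×10^5 N/C

Symmetry ⇒ E = E(r) r̂. Gaussian sphere of radius r = 59.4 cm (r > R, so the entire charge is enclosed).
Q_enc = 20.8 μC = 2.08e-5 C.
Gauss's law: E·4πr² = Q_enc/ε₀.
E = |Q_enc|/(4πε₀r²) = (2.08×10^-5)/(4π·8.85×10^-12·(0.594)²) = 5.30×10^5 N/C.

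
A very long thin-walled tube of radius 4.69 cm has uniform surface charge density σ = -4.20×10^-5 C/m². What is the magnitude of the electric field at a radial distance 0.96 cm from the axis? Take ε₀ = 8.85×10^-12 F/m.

Take a coaxial cylindrical Gaussian surface of radius r = 0.96 cm and length L (r < 4.69 cm, inside the shell).
No charge is enclosed, so Gauss's law gives E·2πrL = 0 ⇒ E = 0.

|E| = 0 N/C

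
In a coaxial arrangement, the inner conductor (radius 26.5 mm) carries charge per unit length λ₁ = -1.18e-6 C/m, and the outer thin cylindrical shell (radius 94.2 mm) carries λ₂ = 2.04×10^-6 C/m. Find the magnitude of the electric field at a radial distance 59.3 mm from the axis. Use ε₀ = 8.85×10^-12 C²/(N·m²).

Coaxial Gaussian cylinder, radius r = 59.3 mm, length L (between the conductors, 26.5 mm < r < 94.2 mm).
The shell at 94.2 mm lies outside the Gaussian surface, so λ_enc = λ₁ = -1.18×10^-6 C/m.
By Gauss's law (flux through the curved wall only), E·2πrL = λ_enc L/ε₀.
E = |λ_enc|/(2πε₀r) = (1.18×10^-6)/(2π·8.85×10^-12·0.0593) = 3.58×10^5 N/C.

|E| = 3.58e5 N/C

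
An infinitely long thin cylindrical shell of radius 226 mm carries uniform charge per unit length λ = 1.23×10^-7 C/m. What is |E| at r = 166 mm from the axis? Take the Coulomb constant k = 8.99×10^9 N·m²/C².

E = 0

Coaxial Gaussian cylinder, radius r = 166 mm, length L (r < 226 mm, inside the shell).
No charge is enclosed, so Gauss's law gives E·2πrL = 0 ⇒ E = 0.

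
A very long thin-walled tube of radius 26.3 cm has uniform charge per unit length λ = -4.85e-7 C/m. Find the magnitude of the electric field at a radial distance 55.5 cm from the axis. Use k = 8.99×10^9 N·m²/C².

|E| = 1.57×10^4 N/C

Take a coaxial cylindrical Gaussian surface of radius r = 55.5 cm and length L (r > 26.3 cm).
The full line charge is enclosed: λ_enc = -4.85×10^-7 C/m.
By Gauss's law (flux through the curved wall only), E·2πrL = λ_enc L/ε₀.
E = 2k|λ_enc|/r = 2(8.99×10^9)(4.85e-7)/(0.555) = 1.57×10^4 N/C.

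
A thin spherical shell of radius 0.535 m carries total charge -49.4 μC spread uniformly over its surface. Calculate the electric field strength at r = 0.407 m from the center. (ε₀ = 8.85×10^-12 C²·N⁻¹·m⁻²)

|E| = 0 N/C

By spherical symmetry E is radial; choose a Gaussian sphere of radius r = 0.407 m (inside the shell, r < 0.535 m).
No charge lies within this surface, so Q_enc = 0 and Gauss's law gives E·4πr² = 0 ⇒ E = 0.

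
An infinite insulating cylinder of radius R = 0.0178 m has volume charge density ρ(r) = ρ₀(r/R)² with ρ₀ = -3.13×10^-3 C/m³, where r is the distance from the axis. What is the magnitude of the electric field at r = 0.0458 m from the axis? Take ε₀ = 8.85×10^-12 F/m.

|E| ≈ 6.12×10^5 N/C

Coaxial Gaussian cylinder, radius r = 0.0458 m, length L (r > R, full charge per length enclosed).
λ_enc = 2π ∫₀^R ρ₀(r'/R)^2 r' dr' = 2πρ₀R²/4 = -1.558×10^-6 C/m.
Applying ∮E·dA = Q_enc/ε₀ with the end caps contributing no flux:
E = |λ_enc|/(2πε₀r) = (1.558e-6)/(2π·8.85×10^-12·0.0458) = 6.12×10^5 N/C.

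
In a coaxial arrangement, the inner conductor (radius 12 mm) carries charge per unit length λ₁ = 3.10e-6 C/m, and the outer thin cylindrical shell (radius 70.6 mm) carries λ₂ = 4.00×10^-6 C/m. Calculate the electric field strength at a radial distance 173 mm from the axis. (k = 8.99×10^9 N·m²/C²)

By cylindrical symmetry E is radial; use a coaxial Gaussian cylinder of radius 173 mm and length L (r > 70.6 mm, enclosing both).
λ_enc = λ₁ + λ₂ = (3.10×10^-6) + (4.00×10^-6) = 7.10e-6 C/m.
Since E is radial and uniform over the curved surface, Φ = E·2πrL = Q_enc/ε₀ = λ_enc L/ε₀.
E = 2k|λ_enc|/r = 2(8.99×10^9)(7.10e-6)/(0.173) = 7.38e5 N/C.

|E| ≈ 7.38×10^5 N/C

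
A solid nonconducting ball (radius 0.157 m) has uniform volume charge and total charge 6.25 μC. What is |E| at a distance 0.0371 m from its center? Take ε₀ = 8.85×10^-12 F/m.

E = 5.39×10^5 N/C

Use a concentric Gaussian sphere at r = 0.0371 m (r < R).
For a uniform sphere the enclosed fraction is (r/R)³, so Q_enc = (6.25 μC)(0.0371/0.157)³ = 8.247e-8 C.
Applying ∮E·dA = Q_enc/ε₀ with Φ = E(4πr²):
E = |Q_enc|/(4πε₀r²) = (8.247e-8)/(4π·8.85×10^-12·(0.0371)²) = 5.39e5 N/C.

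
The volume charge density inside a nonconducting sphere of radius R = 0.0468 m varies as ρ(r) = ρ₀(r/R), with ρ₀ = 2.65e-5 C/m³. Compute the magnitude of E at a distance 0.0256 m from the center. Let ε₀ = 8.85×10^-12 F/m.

Use a concentric Gaussian sphere at r = 0.0256 m (r < R).
Integrate the density: Q_enc = 4π ∫₀^r ρ₀(r'/R)^1 r'² dr' = 4πρ₀ r^4/(4·R) = 7.64e-10 C.
Applying ∮E·dA = Q_enc/ε₀ with Φ = E(4πr²):
E = |Q_enc|/(4πε₀r²) = (7.64×10^-10)/(4π·8.85×10^-12·(0.0256)²) = 1.05×10^4 N/C.

|E| = 1.05e4 N/C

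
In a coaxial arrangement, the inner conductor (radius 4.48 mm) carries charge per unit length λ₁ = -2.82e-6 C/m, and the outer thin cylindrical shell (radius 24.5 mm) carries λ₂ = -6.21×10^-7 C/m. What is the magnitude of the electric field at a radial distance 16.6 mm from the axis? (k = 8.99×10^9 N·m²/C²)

E ≈ 3.05e6 N/C

Coaxial Gaussian cylinder, radius r = 16.6 mm, length L (between the conductors, 4.48 mm < r < 24.5 mm).
Only the inner wire is enclosed; the outer shell contributes nothing inside itself. λ_enc = λ₁ = -2.82×10^-6 C/m.
Applying ∮E·dA = Q_enc/ε₀ with the end caps contributing no flux:
E = 2k|λ_enc|/r = 2(8.99×10^9)(2.82e-6)/(0.0166) = 3.05e6 N/C.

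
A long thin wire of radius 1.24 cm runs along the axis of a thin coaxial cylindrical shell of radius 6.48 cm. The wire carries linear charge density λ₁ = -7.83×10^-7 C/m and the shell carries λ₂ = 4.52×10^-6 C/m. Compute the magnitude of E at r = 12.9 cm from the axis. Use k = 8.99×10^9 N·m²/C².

E ≈ 5.21×10^5 N/C

Take a coaxial cylindrical Gaussian surface of radius r = 12.9 cm and length L (r > 6.48 cm, enclosing both).
λ_enc = λ₁ + λ₂ = (-7.83×10^-7) + (4.52e-6) = 3.737×10^-6 C/m.
Applying ∮E·dA = Q_enc/ε₀ with the end caps contributing no flux:
E = 2k|λ_enc|/r = 2(8.99×10^9)(3.737×10^-6)/(0.129) = 5.21×10^5 N/C.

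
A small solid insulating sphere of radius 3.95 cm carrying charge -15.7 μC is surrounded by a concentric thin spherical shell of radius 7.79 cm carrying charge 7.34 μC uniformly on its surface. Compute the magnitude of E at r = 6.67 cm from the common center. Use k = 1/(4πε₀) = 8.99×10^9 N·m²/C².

|E| ≈ 3.17×10^7 N/C

By spherical symmetry E is radial; choose a Gaussian sphere of radius r = 6.67 cm (between the bodies, 3.95 cm < r < 7.79 cm).
The shell at 7.79 cm lies outside the Gaussian surface, so Q_enc = -15.7 μC = -1.57e-5 C.
By Gauss's law, ∮E·dA = E·4πr² = Q_enc/ε₀.
E = k|Q_enc|/r² = (8.99×10^9)(1.57×10^-5)/(0.0667)² = 3.17×10^7 N/C.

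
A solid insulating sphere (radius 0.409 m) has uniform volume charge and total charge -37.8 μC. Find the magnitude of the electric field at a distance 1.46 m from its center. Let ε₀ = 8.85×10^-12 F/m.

|E| ≈ 1.59×10^5 N/C

By spherical symmetry E is radial; choose a Gaussian sphere of radius r = 1.46 m (r > R, so the entire charge is enclosed).
Q_enc = -37.8 μC = -3.78×10^-5 C.
Applying ∮E·dA = Q_enc/ε₀ with Φ = E(4πr²):
E = |Q_enc|/(4πε₀r²) = (3.78×10^-5)/(4π·8.85×10^-12·(1.46)²) = 1.59×10^5 N/C.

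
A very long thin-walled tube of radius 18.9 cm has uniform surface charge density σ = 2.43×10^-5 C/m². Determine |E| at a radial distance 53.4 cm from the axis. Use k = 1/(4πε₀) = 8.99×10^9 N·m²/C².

9.72e5 N/C

Coaxial Gaussian cylinder, radius r = 53.4 cm, length L (r > 18.9 cm).
The whole shell is enclosed: λ_enc = σ·2πR = (2.43×10^-5)·2π·(0.189) = 2.886×10^-5 C/m.
Applying ∮E·dA = Q_enc/ε₀ with the end caps contributing no flux:
E = 2k|λ_enc|/r = 2(8.99×10^9)(2.886×10^-5)/(0.534) = 9.72×10^5 N/C.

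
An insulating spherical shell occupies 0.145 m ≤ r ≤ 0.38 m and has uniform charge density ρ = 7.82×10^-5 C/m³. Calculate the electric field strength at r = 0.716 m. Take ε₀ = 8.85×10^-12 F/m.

|E| = 2.98×10^5 V/m

Symmetry ⇒ E = E(r) r̂. Gaussian sphere of radius r = 0.716 m (r > 0.38 m, enclosing the whole shell).
Q_enc = ρ·(4π/3)(b³ − a³) = (7.82×10^-5)·(4π/3)·((0.38)³ − (0.145)³) = 1.698×10^-5 C.
By Gauss's law, ∮E·dA = E·4πr² = Q_enc/ε₀.
E = |Q_enc|/(4πε₀r²) = (1.698e-5)/(4π·8.85×10^-12·(0.716)²) = 2.98×10^5 N/C.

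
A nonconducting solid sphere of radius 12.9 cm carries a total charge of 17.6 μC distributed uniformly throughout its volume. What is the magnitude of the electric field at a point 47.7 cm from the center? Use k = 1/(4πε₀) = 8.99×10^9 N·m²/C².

E ≈ 6.95e5 N/C

Symmetry ⇒ E = E(r) r̂. Gaussian sphere of radius r = 47.7 cm (r > R, so the entire charge is enclosed).
Q_enc = 17.6 μC = 1.76×10^-5 C.
Applying ∮E·dA = Q_enc/ε₀ with Φ = E(4πr²):
E = k|Q_enc|/r² = (8.99×10^9)(1.76×10^-5)/(0.477)² = 6.95×10^5 N/C.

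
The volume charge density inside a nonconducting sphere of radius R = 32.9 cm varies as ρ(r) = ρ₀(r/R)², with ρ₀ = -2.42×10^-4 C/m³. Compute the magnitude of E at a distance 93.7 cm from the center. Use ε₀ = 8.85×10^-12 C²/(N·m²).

Symmetry ⇒ E = E(r) r̂. Gaussian sphere of radius r = 93.7 cm (r > R, all charge enclosed).
Q_enc = 4π ∫₀^R ρ₀(r'/R)^2 r'² dr' = 4πρ₀R³/5 = -2.166×10^-5 C.
Applying ∮E·dA = Q_enc/ε₀ with Φ = E(4πr²):
E = |Q_enc|/(4πε₀r²) = (2.166×10^-5)/(4π·8.85×10^-12·(0.937)²) = 2.22×10^5 N/C.

2.22×10^5 N/C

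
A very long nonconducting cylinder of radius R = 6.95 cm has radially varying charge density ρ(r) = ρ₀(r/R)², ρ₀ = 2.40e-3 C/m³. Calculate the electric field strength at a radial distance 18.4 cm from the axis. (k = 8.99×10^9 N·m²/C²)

Coaxial Gaussian cylinder, radius r = 18.4 cm, length L (r > R, full charge per length enclosed).
λ_enc = 2π ∫₀^R ρ₀(r'/R)^2 r' dr' = 2πρ₀R²/4 = 1.821e-5 C/m.
Gauss's law: E·2πrL = λ_enc L/ε₀.
E = 2k|λ_enc|/r = 2(8.99×10^9)(1.821×10^-5)/(0.184) = 1.78×10^6 N/C.

E ≈ 1.78×10^6 N/C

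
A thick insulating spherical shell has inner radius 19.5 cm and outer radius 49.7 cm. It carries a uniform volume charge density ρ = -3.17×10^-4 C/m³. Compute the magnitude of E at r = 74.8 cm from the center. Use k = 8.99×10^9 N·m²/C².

|E| = 2.46×10^6 N/C

By spherical symmetry E is radial; choose a Gaussian sphere of radius r = 74.8 cm (r > 49.7 cm, enclosing the whole shell).
Q_enc = ρ·(4π/3)(b³ − a³) = (-3.17×10^-4)·(4π/3)·((0.497)³ − (0.195)³) = -1.532e-4 C.
By Gauss's law, ∮E·dA = E·4πr² = Q_enc/ε₀.
E = k|Q_enc|/r² = (8.99×10^9)(1.532e-4)/(0.748)² = 2.46×10^6 N/C.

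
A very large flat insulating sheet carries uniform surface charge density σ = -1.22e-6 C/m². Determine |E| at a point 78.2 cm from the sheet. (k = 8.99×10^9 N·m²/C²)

|E| = 6.89×10^4 V/m

The symmetry is planar: E is normal to the sheet and the same magnitude on both sides. Take a pillbox straddling the sheet with end-cap area A.
Only the two end caps contribute flux: Φ = 2EA. With Q_enc = σA, Gauss's law gives E = |σ|/(2ε₀).
E = 2πk|σ| = 2π(8.99×10^9)(1.22e-6) = 6.89×10^4 N/C.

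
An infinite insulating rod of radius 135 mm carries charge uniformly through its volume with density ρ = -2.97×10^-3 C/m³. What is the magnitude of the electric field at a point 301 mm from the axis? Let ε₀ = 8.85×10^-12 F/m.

|E| ≈ 1.02e7 N/C

Take a coaxial cylindrical Gaussian surface of radius r = 301 mm and length L (r > 135 mm, full cross-section enclosed).
λ_enc = ρ·πR² = (-2.97e-3)π(0.135)² = -1.70×10^-4 C/m.
Applying ∮E·dA = Q_enc/ε₀ with the end caps contributing no flux:
E = |λ_enc|/(2πε₀r) = (1.70×10^-4)/(2π·8.85×10^-12·0.301) = 1.02e7 N/C.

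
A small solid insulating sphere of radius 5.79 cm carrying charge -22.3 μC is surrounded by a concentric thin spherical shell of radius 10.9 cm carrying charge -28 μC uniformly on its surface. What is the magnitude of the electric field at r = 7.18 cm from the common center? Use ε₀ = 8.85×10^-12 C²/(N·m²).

Take a concentric spherical Gaussian surface of radius r = 7.18 cm (between the bodies, 5.79 cm < r < 10.9 cm).
The shell at 10.9 cm lies outside the Gaussian surface, so Q_enc = -22.3 μC = -2.23×10^-5 C.
Since E is radial and uniform over the Gaussian sphere, Φ = E·4πr² = Q_enc/ε₀.
E = |Q_enc|/(4πε₀r²) = (2.23e-5)/(4π·8.85×10^-12·(0.0718)²) = 3.89×10^7 N/C.

E = 3.89e7 N/C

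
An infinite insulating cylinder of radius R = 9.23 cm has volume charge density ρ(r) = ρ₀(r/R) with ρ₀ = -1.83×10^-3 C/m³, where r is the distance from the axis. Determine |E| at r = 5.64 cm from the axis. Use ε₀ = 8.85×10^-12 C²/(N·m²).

|E| = 2.38e6 V/m

Take a coaxial cylindrical Gaussian surface of radius r = 5.64 cm and length L (r < R).
Integrating ρ over the cross-section to radius r: λ_enc = (2πρ₀/R) ∫₀^r r'^2 dr' = 2πρ₀ r^3/(3·R) = -7.45×10^-6 C/m.
Since E is radial and uniform over the curved surface, Φ = E·2πrL = Q_enc/ε₀ = λ_enc L/ε₀.
E = |λ_enc|/(2πε₀r) = (7.45×10^-6)/(2π·8.85×10^-12·0.0564) = 2.38e6 N/C.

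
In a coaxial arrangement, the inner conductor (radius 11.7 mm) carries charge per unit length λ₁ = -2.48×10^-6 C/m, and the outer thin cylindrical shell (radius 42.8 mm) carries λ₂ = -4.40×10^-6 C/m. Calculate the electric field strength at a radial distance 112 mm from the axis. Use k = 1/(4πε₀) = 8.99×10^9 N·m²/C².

By cylindrical symmetry E is radial; use a coaxial Gaussian cylinder of radius 112 mm and length L (r > 42.8 mm, enclosing both).
λ_enc = λ₁ + λ₂ = (-2.48×10^-6) + (-4.40×10^-6) = -6.88×10^-6 C/m.
Gauss's law: E·2πrL = λ_enc L/ε₀.
E = 2k|λ_enc|/r = 2(8.99×10^9)(6.88×10^-6)/(0.112) = 1.10e6 N/C.

|E| ≈ 1.10e6 N/C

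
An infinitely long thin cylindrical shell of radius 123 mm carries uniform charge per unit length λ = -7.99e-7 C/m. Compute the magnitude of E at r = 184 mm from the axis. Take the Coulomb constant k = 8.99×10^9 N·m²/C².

|E| ≈ 7.81×10^4 N/C

By cylindrical symmetry E is radial; use a coaxial Gaussian cylinder of radius 184 mm and length L (r > 123 mm).
The full line charge is enclosed: λ_enc = -7.99×10^-7 C/m.
Since E is radial and uniform over the curved surface, Φ = E·2πrL = Q_enc/ε₀ = λ_enc L/ε₀.
E = 2k|λ_enc|/r = 2(8.99×10^9)(7.99e-7)/(0.184) = 7.81×10^4 N/C.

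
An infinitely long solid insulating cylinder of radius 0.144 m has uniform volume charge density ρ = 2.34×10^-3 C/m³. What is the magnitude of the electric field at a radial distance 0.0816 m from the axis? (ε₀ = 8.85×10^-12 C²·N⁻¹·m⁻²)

By cylindrical symmetry E is radial; use a coaxial Gaussian cylinder of radius 0.0816 m and length L (r < R).
Enclosed charge per unit length: λ_enc = ρ·πr² = (2.34×10^-3)π(0.0816)² = 4.895×10^-5 C/m.
Applying ∮E·dA = Q_enc/ε₀ with the end caps contributing no flux:
E = |λ_enc|/(2πε₀r) = (4.895×10^-5)/(2π·8.85×10^-12·0.0816) = 1.08×10^7 N/C.

|E| ≈ 1.08e7 N/C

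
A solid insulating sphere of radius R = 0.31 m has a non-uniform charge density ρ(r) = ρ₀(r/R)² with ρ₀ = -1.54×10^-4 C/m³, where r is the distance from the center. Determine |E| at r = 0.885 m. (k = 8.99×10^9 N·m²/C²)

Use a concentric Gaussian sphere at r = 0.885 m (r > R, all charge enclosed).
Q_enc = 4π ∫₀^R ρ₀(r'/R)^2 r'² dr' = 4πρ₀R³/5 = -1.153×10^-5 C.
Since E is radial and uniform over the Gaussian sphere, Φ = E·4πr² = Q_enc/ε₀.
E = k|Q_enc|/r² = (8.99×10^9)(1.153e-5)/(0.885)² = 1.32×10^5 N/C.

E ≈ 1.32×10^5 N/C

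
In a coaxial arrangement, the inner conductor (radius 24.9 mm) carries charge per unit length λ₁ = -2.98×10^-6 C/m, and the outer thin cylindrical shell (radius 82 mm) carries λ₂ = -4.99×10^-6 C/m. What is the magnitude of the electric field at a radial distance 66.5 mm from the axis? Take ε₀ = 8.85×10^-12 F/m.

8.06e5 N/C

Choose a coaxial cylinder of radius r = 66.5 mm (arbitrary length L) as the Gaussian surface (between the conductors, 24.9 mm < r < 82 mm).
The shell at 82 mm lies outside the Gaussian surface, so λ_enc = λ₁ = -2.98×10^-6 C/m.
Since E is radial and uniform over the curved surface, Φ = E·2πrL = Q_enc/ε₀ = λ_enc L/ε₀.
E = |λ_enc|/(2πε₀r) = (2.98×10^-6)/(2π·8.85×10^-12·0.0665) = 8.06×10^5 N/C.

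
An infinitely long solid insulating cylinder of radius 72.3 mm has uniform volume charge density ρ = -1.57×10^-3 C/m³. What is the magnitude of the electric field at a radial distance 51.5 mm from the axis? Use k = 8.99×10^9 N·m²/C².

E ≈ 4.57e6 N/C

By cylindrical symmetry E is radial; use a coaxial Gaussian cylinder of radius 51.5 mm and length L (r < R).
Enclosed charge per unit length: λ_enc = ρ·πr² = (-1.57×10^-3)π(0.0515)² = -1.308×10^-5 C/m.
Since E is radial and uniform over the curved surface, Φ = E·2πrL = Q_enc/ε₀ = λ_enc L/ε₀.
E = 2k|λ_enc|/r = 2(8.99×10^9)(1.308e-5)/(0.0515) = 4.57e6 N/C.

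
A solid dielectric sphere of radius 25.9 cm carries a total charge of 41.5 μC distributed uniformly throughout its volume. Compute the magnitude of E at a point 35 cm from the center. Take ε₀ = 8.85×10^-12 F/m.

Symmetry ⇒ E = E(r) r̂. Gaussian sphere of radius r = 35 cm (r > R, so the entire charge is enclosed).
Q_enc = 41.5 μC = 4.15×10^-5 C.
Gauss's law: E·4πr² = Q_enc/ε₀.
E = |Q_enc|/(4πε₀r²) = (4.15e-5)/(4π·8.85×10^-12·(0.35)²) = 3.05×10^6 N/C.

E = 3.05×10^6 N/C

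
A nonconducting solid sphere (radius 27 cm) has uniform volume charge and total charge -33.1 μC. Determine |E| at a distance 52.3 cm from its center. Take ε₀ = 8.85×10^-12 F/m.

By spherical symmetry E is radial; choose a Gaussian sphere of radius r = 52.3 cm (r > R, so the entire charge is enclosed).
Q_enc = -33.1 μC = -3.31×10^-5 C.
Since E is radial and uniform over the Gaussian sphere, Φ = E·4πr² = Q_enc/ε₀.
E = |Q_enc|/(4πε₀r²) = (3.31×10^-5)/(4π·8.85×10^-12·(0.523)²) = 1.09e6 N/C.

|E| = 1.09×10^6 V/m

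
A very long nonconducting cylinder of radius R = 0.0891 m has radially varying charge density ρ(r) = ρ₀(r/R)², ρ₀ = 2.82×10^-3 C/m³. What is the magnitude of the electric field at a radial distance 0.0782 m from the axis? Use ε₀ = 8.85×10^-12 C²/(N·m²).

By cylindrical symmetry E is radial; use a coaxial Gaussian cylinder of radius 0.0782 m and length L (r < R).
λ_enc = ∫₀^r ρ(r')·2πr' dr' = (2πρ₀/R²)·r^4/4 = 2.087×10^-5 C/m.
By Gauss's law (flux through the curved wall only), E·2πrL = λ_enc L/ε₀.
E = |λ_enc|/(2πε₀r) = (2.087e-5)/(2π·8.85×10^-12·0.0782) = 4.80e6 N/C.

E ≈ 4.80×10^6 V/m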